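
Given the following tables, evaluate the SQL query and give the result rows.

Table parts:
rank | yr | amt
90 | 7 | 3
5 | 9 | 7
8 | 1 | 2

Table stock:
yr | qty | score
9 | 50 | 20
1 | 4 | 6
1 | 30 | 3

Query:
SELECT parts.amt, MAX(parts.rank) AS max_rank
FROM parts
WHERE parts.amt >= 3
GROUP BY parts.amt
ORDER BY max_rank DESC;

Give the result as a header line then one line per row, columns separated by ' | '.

After WHERE (2 rows):
parts.rank | parts.yr | parts.amt
90 | 7 | 3
5 | 9 | 7
After GROUP BY (2 rows):
parts.amt | max_rank
3 | 90
7 | 5
After ORDER BY (2 rows):
parts.amt | max_rank
3 | 90
7 | 5

== RESULT ==
parts.amt | max_rank
3 | 90
7 | 5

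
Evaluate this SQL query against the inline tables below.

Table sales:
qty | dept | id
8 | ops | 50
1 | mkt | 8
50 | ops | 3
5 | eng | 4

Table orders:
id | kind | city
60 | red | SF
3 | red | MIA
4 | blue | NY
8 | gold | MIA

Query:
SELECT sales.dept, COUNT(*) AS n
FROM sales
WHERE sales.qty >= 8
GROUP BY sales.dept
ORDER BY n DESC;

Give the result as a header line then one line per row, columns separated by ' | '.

== RESULT ==
sales.dept | n
ops | 2

Derivation:
After WHERE (2 rows):
sales.qty | sales.dept | sales.id
8 | ops | 50
50 | ops | 3
After GROUP BY (1 rows):
sales.dept | n
ops | 2
After ORDER BY (1 rows):
sales.dept | n
ops | 2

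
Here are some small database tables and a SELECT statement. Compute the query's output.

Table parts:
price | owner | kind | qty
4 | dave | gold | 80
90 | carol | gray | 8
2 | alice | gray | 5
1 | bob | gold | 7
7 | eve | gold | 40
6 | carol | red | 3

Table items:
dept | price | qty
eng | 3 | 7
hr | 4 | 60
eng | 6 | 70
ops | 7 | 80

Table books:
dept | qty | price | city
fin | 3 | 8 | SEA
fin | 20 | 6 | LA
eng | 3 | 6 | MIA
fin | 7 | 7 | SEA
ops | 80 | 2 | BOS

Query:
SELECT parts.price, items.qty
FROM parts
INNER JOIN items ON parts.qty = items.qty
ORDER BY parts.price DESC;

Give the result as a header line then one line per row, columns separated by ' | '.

== RESULT ==
parts.price | items.qty
4 | 80
1 | 7

Derivation:
After JOIN items (2 rows):
parts.price | parts.owner | parts.kind | parts.qty | items.dept | items.price | items.qty
4 | dave | gold | 80 | ops | 7 | 80
1 | bob | gold | 7 | eng | 3 | 7
After SELECT (2 rows):
parts.price | items.qty
4 | 80
1 | 7
After ORDER BY (2 rows):
parts.price | items.qty
4 | 80
1 | 7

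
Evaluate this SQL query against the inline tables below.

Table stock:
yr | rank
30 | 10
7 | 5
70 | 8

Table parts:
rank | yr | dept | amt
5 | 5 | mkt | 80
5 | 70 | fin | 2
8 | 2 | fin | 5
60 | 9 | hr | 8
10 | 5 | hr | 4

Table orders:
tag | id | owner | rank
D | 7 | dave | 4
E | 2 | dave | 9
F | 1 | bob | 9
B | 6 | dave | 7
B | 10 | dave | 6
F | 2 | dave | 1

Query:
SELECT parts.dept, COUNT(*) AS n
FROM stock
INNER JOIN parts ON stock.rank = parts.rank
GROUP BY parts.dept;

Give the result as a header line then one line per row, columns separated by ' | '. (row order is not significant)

== RESULT ==
parts.dept | n
hr | 1
mkt | 1
fin | 2

Derivation:
After JOIN parts (4 rows):
stock.yr | stock.rank | parts.rank | parts.yr | parts.dept | parts.amt
30 | 10 | 10 | 5 | hr | 4
7 | 5 | 5 | 5 | mkt | 80
7 | 5 | 5 | 70 | fin | 2
70 | 8 | 8 | 2 | fin | 5
After GROUP BY (3 rows):
parts.dept | n
hr | 1
mkt | 1
fin | 2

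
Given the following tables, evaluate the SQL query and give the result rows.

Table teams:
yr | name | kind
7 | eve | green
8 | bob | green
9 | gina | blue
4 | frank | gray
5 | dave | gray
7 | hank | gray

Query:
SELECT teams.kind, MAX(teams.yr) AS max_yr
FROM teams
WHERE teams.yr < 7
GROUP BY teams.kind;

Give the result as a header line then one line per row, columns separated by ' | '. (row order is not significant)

After WHERE (2 rows):
teams.yr | teams.name | teams.kind
4 | frank | gray
5 | dave | gray
After GROUP BY (1 rows):
teams.kind | max_yr
gray | 5

== RESULT ==
teams.kind | max_yr
gray | 5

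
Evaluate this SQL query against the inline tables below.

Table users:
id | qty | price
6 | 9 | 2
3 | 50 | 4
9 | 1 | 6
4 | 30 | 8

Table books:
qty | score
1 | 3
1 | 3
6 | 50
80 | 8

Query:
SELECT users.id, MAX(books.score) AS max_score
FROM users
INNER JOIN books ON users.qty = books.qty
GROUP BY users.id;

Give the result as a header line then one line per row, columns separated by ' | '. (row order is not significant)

== RESULT ==
users.id | max_score
9 | 3

Derivation:
After JOIN books (2 rows):
users.id | users.qty | users.price | books.qty | books.score
9 | 1 | 6 | 1 | 3
9 | 1 | 6 | 1 | 3
After GROUP BY (1 rows):
users.id | max_score
9 | 3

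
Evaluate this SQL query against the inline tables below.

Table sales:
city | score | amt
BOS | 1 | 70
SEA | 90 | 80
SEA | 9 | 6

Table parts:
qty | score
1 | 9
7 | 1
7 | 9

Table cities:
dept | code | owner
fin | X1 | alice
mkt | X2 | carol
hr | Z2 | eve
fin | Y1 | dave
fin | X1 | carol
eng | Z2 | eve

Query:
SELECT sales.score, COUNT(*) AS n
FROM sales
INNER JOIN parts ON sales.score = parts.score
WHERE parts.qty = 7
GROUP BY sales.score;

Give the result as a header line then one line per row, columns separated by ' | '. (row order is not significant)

After JOIN parts (3 rows):
sales.city | sales.score | sales.amt | parts.qty | parts.score
BOS | 1 | 70 | 7 | 1
SEA | 9 | 6 | 1 | 9
SEA | 9 | 6 | 7 | 9
After WHERE (2 rows):
sales.city | sales.score | sales.amt | parts.qty | parts.score
BOS | 1 | 70 | 7 | 1
SEA | 9 | 6 | 7 | 9
After GROUP BY (2 rows):
sales.score | n
1 | 1
9 | 1

== RESULT ==
sales.score | n
1 | 1
9 | 1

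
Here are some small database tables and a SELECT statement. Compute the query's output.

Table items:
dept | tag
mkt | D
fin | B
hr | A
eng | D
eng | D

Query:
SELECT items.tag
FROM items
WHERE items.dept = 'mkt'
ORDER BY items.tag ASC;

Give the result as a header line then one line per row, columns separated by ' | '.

After WHERE (1 rows):
items.dept | items.tag
mkt | D
After SELECT (1 rows):
items.tag
D
After ORDER BY (1 rows):
items.tag
D

== RESULT ==
items.tag
D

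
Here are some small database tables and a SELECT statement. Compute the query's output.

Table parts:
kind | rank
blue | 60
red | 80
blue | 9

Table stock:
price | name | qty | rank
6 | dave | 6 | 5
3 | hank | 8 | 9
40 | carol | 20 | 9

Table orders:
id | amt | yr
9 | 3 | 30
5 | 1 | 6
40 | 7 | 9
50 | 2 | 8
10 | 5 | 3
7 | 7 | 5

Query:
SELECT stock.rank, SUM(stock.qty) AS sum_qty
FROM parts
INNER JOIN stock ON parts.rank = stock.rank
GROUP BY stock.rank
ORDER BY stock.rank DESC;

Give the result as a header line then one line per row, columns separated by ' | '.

== RESULT ==
stock.rank | sum_qty
9 | 28

Derivation:
After JOIN stock (2 rows):
parts.kind | parts.rank | stock.price | stock.name | stock.qty | stock.rank
blue | 9 | 3 | hank | 8 | 9
blue | 9 | 40 | carol | 20 | 9
After GROUP BY (1 rows):
stock.rank | sum_qty
9 | 28
After ORDER BY (1 rows):
stock.rank | sum_qty
9 | 28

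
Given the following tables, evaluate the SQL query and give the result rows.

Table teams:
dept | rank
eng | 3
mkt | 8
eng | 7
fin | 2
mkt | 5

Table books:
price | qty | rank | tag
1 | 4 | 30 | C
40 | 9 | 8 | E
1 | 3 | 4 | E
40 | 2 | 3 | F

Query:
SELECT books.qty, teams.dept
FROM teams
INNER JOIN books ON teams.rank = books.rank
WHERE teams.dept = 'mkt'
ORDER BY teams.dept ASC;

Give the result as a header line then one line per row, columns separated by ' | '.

== RESULT ==
books.qty | teams.dept
9 | mkt

Derivation:
After JOIN books (2 rows):
teams.dept | teams.rank | books.price | books.qty | books.rank | books.tag
eng | 3 | 40 | 2 | 3 | F
mkt | 8 | 40 | 9 | 8 | E
After WHERE (1 rows):
teams.dept | teams.rank | books.price | books.qty | books.rank | books.tag
mkt | 8 | 40 | 9 | 8 | E
After SELECT (1 rows):
books.qty | teams.dept
9 | mkt
After ORDER BY (1 rows):
books.qty | teams.dept
9 | mkt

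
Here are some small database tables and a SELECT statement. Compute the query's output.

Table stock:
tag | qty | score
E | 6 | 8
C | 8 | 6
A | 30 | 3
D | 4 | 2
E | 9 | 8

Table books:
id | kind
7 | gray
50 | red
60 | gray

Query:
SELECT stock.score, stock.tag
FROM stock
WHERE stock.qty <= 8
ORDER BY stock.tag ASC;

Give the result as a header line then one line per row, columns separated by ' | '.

After WHERE (3 rows):
stock.tag | stock.qty | stock.score
E | 6 | 8
C | 8 | 6
D | 4 | 2
After SELECT (3 rows):
stock.score | stock.tag
8 | E
6 | C
2 | D
After ORDER BY (3 rows):
stock.score | stock.tag
6 | C
2 | D
8 | E

== RESULT ==
stock.score | stock.tag
6 | C
2 | D
8 | E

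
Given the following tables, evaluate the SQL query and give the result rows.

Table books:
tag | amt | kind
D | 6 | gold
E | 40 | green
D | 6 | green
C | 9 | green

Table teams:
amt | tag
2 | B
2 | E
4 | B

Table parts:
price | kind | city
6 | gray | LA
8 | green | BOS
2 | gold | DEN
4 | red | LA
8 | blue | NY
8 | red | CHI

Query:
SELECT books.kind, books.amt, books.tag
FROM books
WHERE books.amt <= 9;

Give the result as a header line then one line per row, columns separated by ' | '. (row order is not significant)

== RESULT ==
books.kind | books.amt | books.tag
gold | 6 | D
green | 6 | D
green | 9 | C

Derivation:
After WHERE (3 rows):
books.tag | books.amt | books.kind
D | 6 | gold
D | 6 | green
C | 9 | green
After SELECT (3 rows):
books.kind | books.amt | books.tag
gold | 6 | D
green | 6 | D
green | 9 | C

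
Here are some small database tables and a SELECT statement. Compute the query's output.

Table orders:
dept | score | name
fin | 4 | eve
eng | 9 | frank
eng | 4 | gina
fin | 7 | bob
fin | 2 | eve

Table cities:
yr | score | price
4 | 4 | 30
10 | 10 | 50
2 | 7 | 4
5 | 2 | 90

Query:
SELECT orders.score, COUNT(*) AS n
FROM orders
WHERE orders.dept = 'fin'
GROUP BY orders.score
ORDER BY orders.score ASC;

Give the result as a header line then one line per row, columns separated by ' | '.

After WHERE (3 rows):
orders.dept | orders.score | orders.name
fin | 4 | eve
fin | 7 | bob
fin | 2 | eve
After GROUP BY (3 rows):
orders.score | n
4 | 1
7 | 1
2 | 1
After ORDER BY (3 rows):
orders.score | n
2 | 1
4 | 1
7 | 1

== RESULT ==
orders.score | n
2 | 1
4 | 1
7 | 1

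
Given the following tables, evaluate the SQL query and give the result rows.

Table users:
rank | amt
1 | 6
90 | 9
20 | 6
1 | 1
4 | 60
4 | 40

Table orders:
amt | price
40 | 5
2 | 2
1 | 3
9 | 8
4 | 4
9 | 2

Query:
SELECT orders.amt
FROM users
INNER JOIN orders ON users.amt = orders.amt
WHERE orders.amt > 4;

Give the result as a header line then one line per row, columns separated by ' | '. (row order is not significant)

== RESULT ==
orders.amt
9
9
40

Derivation:
After JOIN orders (4 rows):
users.rank | users.amt | orders.amt | orders.price
90 | 9 | 9 | 8
90 | 9 | 9 | 2
1 | 1 | 1 | 3
4 | 40 | 40 | 5
After WHERE (3 rows):
users.rank | users.amt | orders.amt | orders.price
90 | 9 | 9 | 8
90 | 9 | 9 | 2
4 | 40 | 40 | 5
After SELECT (3 rows):
orders.amt
9
9
40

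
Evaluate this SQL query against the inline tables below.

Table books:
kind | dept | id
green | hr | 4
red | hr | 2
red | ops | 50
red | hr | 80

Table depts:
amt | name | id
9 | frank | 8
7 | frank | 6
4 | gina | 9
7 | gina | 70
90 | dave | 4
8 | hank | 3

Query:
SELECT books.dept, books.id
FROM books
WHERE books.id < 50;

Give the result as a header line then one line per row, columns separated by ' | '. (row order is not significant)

After WHERE (2 rows):
books.kind | books.dept | books.id
green | hr | 4
red | hr | 2
After SELECT (2 rows):
books.dept | books.id
hr | 4
hr | 2

== RESULT ==
books.dept | books.id
hr | 4
hr | 2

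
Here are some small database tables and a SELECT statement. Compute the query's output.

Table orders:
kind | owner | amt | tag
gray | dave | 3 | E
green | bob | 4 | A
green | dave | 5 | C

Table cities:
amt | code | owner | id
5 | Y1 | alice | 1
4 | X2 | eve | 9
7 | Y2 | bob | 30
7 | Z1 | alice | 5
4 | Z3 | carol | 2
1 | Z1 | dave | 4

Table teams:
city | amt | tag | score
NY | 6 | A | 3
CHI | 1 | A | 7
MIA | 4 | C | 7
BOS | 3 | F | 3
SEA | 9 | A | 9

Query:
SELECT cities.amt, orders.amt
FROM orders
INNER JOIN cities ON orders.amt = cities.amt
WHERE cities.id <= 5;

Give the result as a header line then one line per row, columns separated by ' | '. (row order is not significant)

== RESULT ==
cities.amt | orders.amt
4 | 4
5 | 5

Derivation:
After JOIN cities (3 rows):
orders.kind | orders.owner | orders.amt | orders.tag | cities.amt | cities.code | cities.owner | cities.id
green | bob | 4 | A | 4 | X2 | eve | 9
green | bob | 4 | A | 4 | Z3 | carol | 2
green | dave | 5 | C | 5 | Y1 | alice | 1
After WHERE (2 rows):
orders.kind | orders.owner | orders.amt | orders.tag | cities.amt | cities.code | cities.owner | cities.id
green | bob | 4 | A | 4 | Z3 | carol | 2
green | dave | 5 | C | 5 | Y1 | alice | 1
After SELECT (2 rows):
cities.amt | orders.amt
4 | 4
5 | 5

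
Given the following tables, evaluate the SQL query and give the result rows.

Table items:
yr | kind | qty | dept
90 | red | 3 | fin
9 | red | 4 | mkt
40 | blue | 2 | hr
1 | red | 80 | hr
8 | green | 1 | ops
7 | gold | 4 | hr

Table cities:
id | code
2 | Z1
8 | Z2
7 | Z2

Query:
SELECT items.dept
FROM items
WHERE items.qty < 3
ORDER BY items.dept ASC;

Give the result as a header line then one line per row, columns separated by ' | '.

After WHERE (2 rows):
items.yr | items.kind | items.qty | items.dept
40 | blue | 2 | hr
8 | green | 1 | ops
After SELECT (2 rows):
items.dept
hr
ops
After ORDER BY (2 rows):
items.dept
hr
ops

== RESULT ==
items.dept
hr
ops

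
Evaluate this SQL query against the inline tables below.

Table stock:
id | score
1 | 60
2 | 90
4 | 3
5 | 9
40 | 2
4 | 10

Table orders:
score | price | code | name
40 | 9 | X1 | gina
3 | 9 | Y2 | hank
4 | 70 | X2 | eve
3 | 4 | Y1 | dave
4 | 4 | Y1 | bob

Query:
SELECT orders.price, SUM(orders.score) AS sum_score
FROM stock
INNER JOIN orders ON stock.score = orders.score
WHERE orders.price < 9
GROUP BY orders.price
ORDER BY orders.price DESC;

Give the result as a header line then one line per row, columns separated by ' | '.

== RESULT ==
orders.price | sum_score
4 | 3

Derivation:
After JOIN orders (2 rows):
stock.id | stock.score | orders.score | orders.price | orders.code | orders.name
4 | 3 | 3 | 9 | Y2 | hank
4 | 3 | 3 | 4 | Y1 | dave
After WHERE (1 rows):
stock.id | stock.score | orders.score | orders.price | orders.code | orders.name
4 | 3 | 3 | 4 | Y1 | dave
After GROUP BY (1 rows):
orders.price | sum_score
4 | 3
After ORDER BY (1 rows):
orders.price | sum_score
4 | 3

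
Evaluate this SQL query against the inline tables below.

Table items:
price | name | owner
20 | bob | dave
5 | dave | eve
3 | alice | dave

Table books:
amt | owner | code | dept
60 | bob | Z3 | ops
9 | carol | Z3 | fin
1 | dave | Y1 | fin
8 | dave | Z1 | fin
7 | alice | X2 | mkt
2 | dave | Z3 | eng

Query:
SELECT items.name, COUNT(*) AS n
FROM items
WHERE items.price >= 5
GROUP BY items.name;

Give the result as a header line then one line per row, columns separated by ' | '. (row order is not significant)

After WHERE (2 rows):
items.price | items.name | items.owner
20 | bob | dave
5 | dave | eve
After GROUP BY (2 rows):
items.name | n
bob | 1
dave | 1

== RESULT ==
items.name | n
bob | 1
dave | 1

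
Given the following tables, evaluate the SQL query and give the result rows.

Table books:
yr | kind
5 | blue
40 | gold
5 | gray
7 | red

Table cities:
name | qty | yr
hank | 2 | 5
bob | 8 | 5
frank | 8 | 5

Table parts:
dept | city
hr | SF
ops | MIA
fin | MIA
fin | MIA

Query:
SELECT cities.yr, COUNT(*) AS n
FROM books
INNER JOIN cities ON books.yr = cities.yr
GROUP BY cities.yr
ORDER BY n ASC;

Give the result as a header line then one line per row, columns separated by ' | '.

After JOIN cities (6 rows):
books.yr | books.kind | cities.name | cities.qty | cities.yr
5 | blue | hank | 2 | 5
5 | blue | bob | 8 | 5
5 | blue | frank | 8 | 5
5 | gray | hank | 2 | 5
5 | gray | bob | 8 | 5
5 | gray | frank | 8 | 5
After GROUP BY (1 rows):
cities.yr | n
5 | 6
After ORDER BY (1 rows):
cities.yr | n
5 | 6

== RESULT ==
cities.yr | n
5 | 6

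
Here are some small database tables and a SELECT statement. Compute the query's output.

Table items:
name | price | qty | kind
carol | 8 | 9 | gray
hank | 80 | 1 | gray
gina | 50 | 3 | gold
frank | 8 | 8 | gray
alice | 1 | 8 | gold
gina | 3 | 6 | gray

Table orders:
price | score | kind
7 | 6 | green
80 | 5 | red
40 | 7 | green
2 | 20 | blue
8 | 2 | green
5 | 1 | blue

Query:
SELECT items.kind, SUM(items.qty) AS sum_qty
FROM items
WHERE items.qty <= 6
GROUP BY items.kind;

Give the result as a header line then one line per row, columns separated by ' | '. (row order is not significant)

After WHERE (3 rows):
items.name | items.price | items.qty | items.kind
hank | 80 | 1 | gray
gina | 50 | 3 | gold
gina | 3 | 6 | gray
After GROUP BY (2 rows):
items.kind | sum_qty
gray | 7
gold | 3

== RESULT ==
items.kind | sum_qty
gray | 7
gold | 3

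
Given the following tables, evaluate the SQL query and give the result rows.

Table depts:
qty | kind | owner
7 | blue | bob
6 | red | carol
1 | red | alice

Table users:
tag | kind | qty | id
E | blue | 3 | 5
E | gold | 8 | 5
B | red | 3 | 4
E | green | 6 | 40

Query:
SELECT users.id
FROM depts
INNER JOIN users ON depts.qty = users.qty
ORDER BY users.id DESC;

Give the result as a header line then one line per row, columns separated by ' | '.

After JOIN users (1 rows):
depts.qty | depts.kind | depts.owner | users.tag | users.kind | users.qty | users.id
6 | red | carol | E | green | 6 | 40
After SELECT (1 rows):
users.id
40
After ORDER BY (1 rows):
users.id
40

== RESULT ==
users.id
40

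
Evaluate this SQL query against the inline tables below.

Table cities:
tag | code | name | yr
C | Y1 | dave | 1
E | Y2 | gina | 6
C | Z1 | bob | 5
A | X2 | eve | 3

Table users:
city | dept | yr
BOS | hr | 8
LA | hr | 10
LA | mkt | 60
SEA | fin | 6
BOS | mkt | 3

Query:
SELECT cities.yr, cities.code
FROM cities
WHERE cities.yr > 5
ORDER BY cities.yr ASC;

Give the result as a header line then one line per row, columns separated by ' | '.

After WHERE (1 rows):
cities.tag | cities.code | cities.name | cities.yr
E | Y2 | gina | 6
After SELECT (1 rows):
cities.yr | cities.code
6 | Y2
After ORDER BY (1 rows):
cities.yr | cities.code
6 | Y2

== RESULT ==
cities.yr | cities.code
6 | Y2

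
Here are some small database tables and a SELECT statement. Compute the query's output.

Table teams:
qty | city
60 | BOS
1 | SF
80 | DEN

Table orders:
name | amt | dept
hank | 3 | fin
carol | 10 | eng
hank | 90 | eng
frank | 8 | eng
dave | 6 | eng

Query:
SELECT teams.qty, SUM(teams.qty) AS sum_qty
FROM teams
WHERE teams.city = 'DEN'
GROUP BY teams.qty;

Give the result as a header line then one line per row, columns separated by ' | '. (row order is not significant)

== RESULT ==
teams.qty | sum_qty
80 | 80

Derivation:
After WHERE (1 rows):
teams.qty | teams.city
80 | DEN
After GROUP BY (1 rows):
teams.qty | sum_qty
80 | 80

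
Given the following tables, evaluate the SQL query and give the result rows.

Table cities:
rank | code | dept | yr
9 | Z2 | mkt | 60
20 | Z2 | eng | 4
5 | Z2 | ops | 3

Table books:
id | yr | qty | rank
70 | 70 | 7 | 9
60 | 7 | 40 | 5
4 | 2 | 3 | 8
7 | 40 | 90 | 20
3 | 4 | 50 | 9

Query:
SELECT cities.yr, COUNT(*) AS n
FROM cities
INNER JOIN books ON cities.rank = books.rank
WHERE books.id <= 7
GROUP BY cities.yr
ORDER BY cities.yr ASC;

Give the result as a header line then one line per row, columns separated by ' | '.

After JOIN books (4 rows):
cities.rank | cities.code | cities.dept | cities.yr | books.id | books.yr | books.qty | books.rank
9 | Z2 | mkt | 60 | 70 | 70 | 7 | 9
9 | Z2 | mkt | 60 | 3 | 4 | 50 | 9
20 | Z2 | eng | 4 | 7 | 40 | 90 | 20
5 | Z2 | ops | 3 | 60 | 7 | 40 | 5
After WHERE (2 rows):
cities.rank | cities.code | cities.dept | cities.yr | books.id | books.yr | books.qty | books.rank
9 | Z2 | mkt | 60 | 3 | 4 | 50 | 9
20 | Z2 | eng | 4 | 7 | 40 | 90 | 20
After GROUP BY (2 rows):
cities.yr | n
60 | 1
4 | 1
After ORDER BY (2 rows):
cities.yr | n
4 | 1
60 | 1

== RESULT ==
cities.yr | n
4 | 1
60 | 1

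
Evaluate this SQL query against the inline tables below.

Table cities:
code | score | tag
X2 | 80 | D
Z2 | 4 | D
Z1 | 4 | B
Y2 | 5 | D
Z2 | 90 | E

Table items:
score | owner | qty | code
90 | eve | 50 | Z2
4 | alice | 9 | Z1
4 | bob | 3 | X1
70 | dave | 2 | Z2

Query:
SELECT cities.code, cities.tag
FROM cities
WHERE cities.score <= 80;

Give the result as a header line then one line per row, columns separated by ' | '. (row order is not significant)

After WHERE (4 rows):
cities.code | cities.score | cities.tag
X2 | 80 | D
Z2 | 4 | D
Z1 | 4 | B
Y2 | 5 | D
After SELECT (4 rows):
cities.code | cities.tag
X2 | D
Z2 | D
Z1 | B
Y2 | D

== RESULT ==
cities.code | cities.tag
X2 | D
Z2 | D
Z1 | B
Y2 | D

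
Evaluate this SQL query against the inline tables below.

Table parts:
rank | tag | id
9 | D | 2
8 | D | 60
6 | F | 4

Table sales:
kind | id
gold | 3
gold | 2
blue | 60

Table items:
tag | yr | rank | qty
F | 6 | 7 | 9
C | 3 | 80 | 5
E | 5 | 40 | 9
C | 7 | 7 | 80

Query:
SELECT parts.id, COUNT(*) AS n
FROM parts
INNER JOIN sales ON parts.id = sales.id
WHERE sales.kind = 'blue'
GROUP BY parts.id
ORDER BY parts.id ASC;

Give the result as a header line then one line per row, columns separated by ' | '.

After JOIN sales (2 rows):
parts.rank | parts.tag | parts.id | sales.kind | sales.id
9 | D | 2 | gold | 2
8 | D | 60 | blue | 60
After WHERE (1 rows):
parts.rank | parts.tag | parts.id | sales.kind | sales.id
8 | D | 60 | blue | 60
After GROUP BY (1 rows):
parts.id | n
60 | 1
After ORDER BY (1 rows):
parts.id | n
60 | 1

== RESULT ==
parts.id | n
60 | 1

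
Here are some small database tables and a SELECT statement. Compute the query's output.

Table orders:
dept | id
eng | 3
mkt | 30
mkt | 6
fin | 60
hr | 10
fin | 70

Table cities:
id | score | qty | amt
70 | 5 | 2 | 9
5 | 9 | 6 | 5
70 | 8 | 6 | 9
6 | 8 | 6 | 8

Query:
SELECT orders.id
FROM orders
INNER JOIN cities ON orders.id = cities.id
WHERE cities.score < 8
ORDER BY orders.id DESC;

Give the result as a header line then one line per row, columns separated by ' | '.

After JOIN cities (3 rows):
orders.dept | orders.id | cities.id | cities.score | cities.qty | cities.amt
mkt | 6 | 6 | 8 | 6 | 8
fin | 70 | 70 | 5 | 2 | 9
fin | 70 | 70 | 8 | 6 | 9
After WHERE (1 rows):
orders.dept | orders.id | cities.id | cities.score | cities.qty | cities.amt
fin | 70 | 70 | 5 | 2 | 9
After SELECT (1 rows):
orders.id
70
After ORDER BY (1 rows):
orders.id
70

== RESULT ==
orders.id
70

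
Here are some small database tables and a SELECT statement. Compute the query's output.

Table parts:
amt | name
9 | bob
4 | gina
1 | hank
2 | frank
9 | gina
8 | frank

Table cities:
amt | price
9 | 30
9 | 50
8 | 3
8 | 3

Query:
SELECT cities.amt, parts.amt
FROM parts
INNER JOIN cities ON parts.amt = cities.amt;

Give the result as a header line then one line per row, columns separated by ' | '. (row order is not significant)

After JOIN cities (6 rows):
parts.amt | parts.name | cities.amt | cities.price
9 | bob | 9 | 30
9 | bob | 9 | 50
9 | gina | 9 | 30
9 | gina | 9 | 50
8 | frank | 8 | 3
8 | frank | 8 | 3
After SELECT (6 rows):
cities.amt | parts.amt
9 | 9
9 | 9
9 | 9
9 | 9
8 | 8
8 | 8

== RESULT ==
cities.amt | parts.amt
9 | 9
9 | 9
9 | 9
9 | 9
8 | 8
8 | 8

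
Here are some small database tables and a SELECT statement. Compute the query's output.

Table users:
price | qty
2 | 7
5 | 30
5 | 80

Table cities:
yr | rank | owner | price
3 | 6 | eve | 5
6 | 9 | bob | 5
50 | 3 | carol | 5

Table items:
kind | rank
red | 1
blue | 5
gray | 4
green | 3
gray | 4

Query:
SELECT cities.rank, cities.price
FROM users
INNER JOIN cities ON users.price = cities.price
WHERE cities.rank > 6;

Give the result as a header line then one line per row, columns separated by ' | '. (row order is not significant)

== RESULT ==
cities.rank | cities.price
9 | 5
9 | 5

Derivation:
After JOIN cities (6 rows):
users.price | users.qty | cities.yr | cities.rank | cities.owner | cities.price
5 | 30 | 3 | 6 | eve | 5
5 | 30 | 6 | 9 | bob | 5
5 | 30 | 50 | 3 | carol | 5
5 | 80 | 3 | 6 | eve | 5
5 | 80 | 6 | 9 | bob | 5
5 | 80 | 50 | 3 | carol | 5
After WHERE (2 rows):
users.price | users.qty | cities.yr | cities.rank | cities.owner | cities.price
5 | 30 | 6 | 9 | bob | 5
5 | 80 | 6 | 9 | bob | 5
After SELECT (2 rows):
cities.rank | cities.price
9 | 5
9 | 5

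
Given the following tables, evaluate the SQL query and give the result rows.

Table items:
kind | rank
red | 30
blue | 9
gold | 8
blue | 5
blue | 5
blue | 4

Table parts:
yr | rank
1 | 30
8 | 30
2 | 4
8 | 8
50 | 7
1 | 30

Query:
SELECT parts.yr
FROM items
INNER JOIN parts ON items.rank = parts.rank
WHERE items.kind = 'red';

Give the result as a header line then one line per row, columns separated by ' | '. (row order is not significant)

After JOIN parts (5 rows):
items.kind | items.rank | parts.yr | parts.rank
red | 30 | 1 | 30
red | 30 | 8 | 30
red | 30 | 1 | 30
gold | 8 | 8 | 8
blue | 4 | 2 | 4
After WHERE (3 rows):
items.kind | items.rank | parts.yr | parts.rank
red | 30 | 1 | 30
red | 30 | 8 | 30
red | 30 | 1 | 30
After SELECT (3 rows):
parts.yr
1
8
1

== RESULT ==
parts.yr
1
8
1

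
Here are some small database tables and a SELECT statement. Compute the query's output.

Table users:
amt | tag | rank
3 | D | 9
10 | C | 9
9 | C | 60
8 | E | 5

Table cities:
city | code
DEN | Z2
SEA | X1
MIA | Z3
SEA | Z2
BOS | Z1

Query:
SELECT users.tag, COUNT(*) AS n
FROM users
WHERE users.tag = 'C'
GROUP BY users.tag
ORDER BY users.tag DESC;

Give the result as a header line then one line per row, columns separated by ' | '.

After WHERE (2 rows):
users.amt | users.tag | users.rank
10 | C | 9
9 | C | 60
After GROUP BY (1 rows):
users.tag | n
C | 2
After ORDER BY (1 rows):
users.tag | n
C | 2

== RESULT ==
users.tag | n
C | 2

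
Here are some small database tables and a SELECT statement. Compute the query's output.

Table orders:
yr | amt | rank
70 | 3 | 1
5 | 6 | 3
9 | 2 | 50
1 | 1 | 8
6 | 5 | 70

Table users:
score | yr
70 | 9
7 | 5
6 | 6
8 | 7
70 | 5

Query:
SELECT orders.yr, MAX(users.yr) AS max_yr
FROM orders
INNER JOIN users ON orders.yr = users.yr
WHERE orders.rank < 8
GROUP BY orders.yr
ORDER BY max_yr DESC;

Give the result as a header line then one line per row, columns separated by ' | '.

== RESULT ==
orders.yr | max_yr
5 | 5

Derivation:
After JOIN users (4 rows):
orders.yr | orders.amt | orders.rank | users.score | users.yr
5 | 6 | 3 | 7 | 5
5 | 6 | 3 | 70 | 5
9 | 2 | 50 | 70 | 9
6 | 5 | 70 | 6 | 6
After WHERE (2 rows):
orders.yr | orders.amt | orders.rank | users.score | users.yr
5 | 6 | 3 | 7 | 5
5 | 6 | 3 | 70 | 5
After GROUP BY (1 rows):
orders.yr | max_yr
5 | 5
After ORDER BY (1 rows):
orders.yr | max_yr
5 | 5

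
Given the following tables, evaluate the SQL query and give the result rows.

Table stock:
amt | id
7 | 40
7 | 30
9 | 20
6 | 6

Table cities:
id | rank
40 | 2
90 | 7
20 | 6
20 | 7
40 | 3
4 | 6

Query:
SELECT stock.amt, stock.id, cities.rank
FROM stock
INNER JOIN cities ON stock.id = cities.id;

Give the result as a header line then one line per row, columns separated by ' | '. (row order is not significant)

After JOIN cities (4 rows):
stock.amt | stock.id | cities.id | cities.rank
7 | 40 | 40 | 2
7 | 40 | 40 | 3
9 | 20 | 20 | 6
9 | 20 | 20 | 7
After SELECT (4 rows):
stock.amt | stock.id | cities.rank
7 | 40 | 2
7 | 40 | 3
9 | 20 | 6
9 | 20 | 7

== RESULT ==
stock.amt | stock.id | cities.rank
7 | 40 | 2
7 | 40 | 3
9 | 20 | 6
9 | 20 | 7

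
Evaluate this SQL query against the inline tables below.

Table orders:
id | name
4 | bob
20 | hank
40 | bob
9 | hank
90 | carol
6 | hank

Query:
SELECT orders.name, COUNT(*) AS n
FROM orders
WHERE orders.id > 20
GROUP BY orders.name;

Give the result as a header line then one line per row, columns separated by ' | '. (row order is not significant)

After WHERE (2 rows):
orders.id | orders.name
40 | bob
90 | carol
After GROUP BY (2 rows):
orders.name | n
bob | 1
carol | 1

== RESULT ==
orders.name | n
bob | 1
carol | 1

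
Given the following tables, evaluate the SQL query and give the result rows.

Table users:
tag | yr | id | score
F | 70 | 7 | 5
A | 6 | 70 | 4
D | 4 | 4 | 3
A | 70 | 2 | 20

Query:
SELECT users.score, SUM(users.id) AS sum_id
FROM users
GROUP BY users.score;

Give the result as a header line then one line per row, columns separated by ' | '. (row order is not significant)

After GROUP BY (4 rows):
users.score | sum_id
5 | 7
4 | 70
3 | 4
20 | 2

== RESULT ==
users.score | sum_id
5 | 7
4 | 70
3 | 4
20 | 2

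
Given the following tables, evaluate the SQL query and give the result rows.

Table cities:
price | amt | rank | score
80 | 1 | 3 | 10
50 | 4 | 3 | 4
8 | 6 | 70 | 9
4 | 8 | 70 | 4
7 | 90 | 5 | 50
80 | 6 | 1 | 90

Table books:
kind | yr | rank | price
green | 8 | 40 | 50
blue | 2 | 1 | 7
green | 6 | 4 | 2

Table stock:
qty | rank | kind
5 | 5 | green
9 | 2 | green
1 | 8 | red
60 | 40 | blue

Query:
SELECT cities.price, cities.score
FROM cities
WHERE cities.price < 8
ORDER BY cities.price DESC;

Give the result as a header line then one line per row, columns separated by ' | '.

After WHERE (2 rows):
cities.price | cities.amt | cities.rank | cities.score
4 | 8 | 70 | 4
7 | 90 | 5 | 50
After SELECT (2 rows):
cities.price | cities.score
4 | 4
7 | 50
After ORDER BY (2 rows):
cities.price | cities.score
7 | 50
4 | 4

== RESULT ==
cities.price | cities.score
7 | 50
4 | 4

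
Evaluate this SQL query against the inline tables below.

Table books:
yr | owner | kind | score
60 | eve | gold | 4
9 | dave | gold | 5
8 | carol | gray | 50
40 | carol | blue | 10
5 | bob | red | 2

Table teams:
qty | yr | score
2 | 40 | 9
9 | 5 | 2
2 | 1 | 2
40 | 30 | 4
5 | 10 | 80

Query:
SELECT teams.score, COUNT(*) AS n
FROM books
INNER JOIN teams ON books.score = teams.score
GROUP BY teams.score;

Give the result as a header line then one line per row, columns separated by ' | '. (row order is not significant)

After JOIN teams (3 rows):
books.yr | books.owner | books.kind | books.score | teams.qty | teams.yr | teams.score
60 | eve | gold | 4 | 40 | 30 | 4
5 | bob | red | 2 | 9 | 5 | 2
5 | bob | red | 2 | 2 | 1 | 2
After GROUP BY (2 rows):
teams.score | n
4 | 1
2 | 2

== RESULT ==
teams.score | n
4 | 1
2 | 2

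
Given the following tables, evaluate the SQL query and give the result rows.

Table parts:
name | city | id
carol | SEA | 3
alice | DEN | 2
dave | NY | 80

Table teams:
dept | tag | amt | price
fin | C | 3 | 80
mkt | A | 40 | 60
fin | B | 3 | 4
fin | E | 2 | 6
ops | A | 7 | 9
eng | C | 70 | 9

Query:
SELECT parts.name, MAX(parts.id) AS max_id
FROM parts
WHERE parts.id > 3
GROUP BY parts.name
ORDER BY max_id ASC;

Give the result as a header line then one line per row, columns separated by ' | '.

== RESULT ==
parts.name | max_id
dave | 80

Derivation:
After WHERE (1 rows):
parts.name | parts.city | parts.id
dave | NY | 80
After GROUP BY (1 rows):
parts.name | max_id
dave | 80
After ORDER BY (1 rows):
parts.name | max_id
dave | 80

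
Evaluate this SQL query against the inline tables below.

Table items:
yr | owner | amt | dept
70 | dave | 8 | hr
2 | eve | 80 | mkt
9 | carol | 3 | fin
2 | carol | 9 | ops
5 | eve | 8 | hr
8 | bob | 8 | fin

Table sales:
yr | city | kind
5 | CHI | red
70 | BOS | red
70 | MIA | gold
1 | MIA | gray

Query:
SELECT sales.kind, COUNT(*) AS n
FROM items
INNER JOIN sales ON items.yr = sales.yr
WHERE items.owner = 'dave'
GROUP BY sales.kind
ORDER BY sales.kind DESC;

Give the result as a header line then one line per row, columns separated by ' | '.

After JOIN sales (3 rows):
items.yr | items.owner | items.amt | items.dept | sales.yr | sales.city | sales.kind
70 | dave | 8 | hr | 70 | BOS | red
70 | dave | 8 | hr | 70 | MIA | gold
5 | eve | 8 | hr | 5 | CHI | red
After WHERE (2 rows):
items.yr | items.owner | items.amt | items.dept | sales.yr | sales.city | sales.kind
70 | dave | 8 | hr | 70 | BOS | red
70 | dave | 8 | hr | 70 | MIA | gold
After GROUP BY (2 rows):
sales.kind | n
red | 1
gold | 1
After ORDER BY (2 rows):
sales.kind | n
red | 1
gold | 1

== RESULT ==
sales.kind | n
red | 1
gold | 1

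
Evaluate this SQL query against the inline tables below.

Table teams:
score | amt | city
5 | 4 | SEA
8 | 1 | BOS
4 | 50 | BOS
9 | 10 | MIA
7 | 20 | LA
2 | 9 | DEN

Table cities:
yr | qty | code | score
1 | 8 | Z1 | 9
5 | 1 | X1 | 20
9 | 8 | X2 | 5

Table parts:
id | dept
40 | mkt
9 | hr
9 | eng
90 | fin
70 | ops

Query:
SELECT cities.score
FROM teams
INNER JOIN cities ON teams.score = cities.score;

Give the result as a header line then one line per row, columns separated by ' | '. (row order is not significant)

After JOIN cities (2 rows):
teams.score | teams.amt | teams.city | cities.yr | cities.qty | cities.code | cities.score
5 | 4 | SEA | 9 | 8 | X2 | 5
9 | 10 | MIA | 1 | 8 | Z1 | 9
After SELECT (2 rows):
cities.score
5
9

== RESULT ==
cities.score
5
9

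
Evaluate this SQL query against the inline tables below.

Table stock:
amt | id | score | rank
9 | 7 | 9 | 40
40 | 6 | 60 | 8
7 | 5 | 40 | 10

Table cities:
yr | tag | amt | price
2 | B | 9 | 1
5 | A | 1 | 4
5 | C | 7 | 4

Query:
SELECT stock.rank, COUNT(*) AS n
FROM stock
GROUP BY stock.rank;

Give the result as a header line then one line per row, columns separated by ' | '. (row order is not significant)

After GROUP BY (3 rows):
stock.rank | n
40 | 1
8 | 1
10 | 1

== RESULT ==
stock.rank | n
40 | 1
8 | 1
10 | 1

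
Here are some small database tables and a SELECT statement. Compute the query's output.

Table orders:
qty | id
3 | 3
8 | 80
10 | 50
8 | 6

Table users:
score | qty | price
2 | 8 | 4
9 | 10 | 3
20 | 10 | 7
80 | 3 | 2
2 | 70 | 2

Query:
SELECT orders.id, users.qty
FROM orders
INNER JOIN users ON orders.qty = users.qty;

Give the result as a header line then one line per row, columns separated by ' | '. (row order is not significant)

After JOIN users (5 rows):
orders.qty | orders.id | users.score | users.qty | users.price
3 | 3 | 80 | 3 | 2
8 | 80 | 2 | 8 | 4
10 | 50 | 9 | 10 | 3
10 | 50 | 20 | 10 | 7
8 | 6 | 2 | 8 | 4
After SELECT (5 rows):
orders.id | users.qty
3 | 3
80 | 8
50 | 10
50 | 10
6 | 8

== RESULT ==
orders.id | users.qty
3 | 3
80 | 8
50 | 10
50 | 10
6 | 8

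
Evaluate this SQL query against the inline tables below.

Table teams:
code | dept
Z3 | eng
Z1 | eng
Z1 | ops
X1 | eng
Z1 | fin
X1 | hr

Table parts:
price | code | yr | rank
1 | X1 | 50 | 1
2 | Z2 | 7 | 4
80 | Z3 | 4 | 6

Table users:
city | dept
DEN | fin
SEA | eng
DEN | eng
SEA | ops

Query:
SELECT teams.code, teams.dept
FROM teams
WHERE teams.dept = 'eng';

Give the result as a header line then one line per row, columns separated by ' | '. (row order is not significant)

After WHERE (3 rows):
teams.code | teams.dept
Z3 | eng
Z1 | eng
X1 | eng
After SELECT (3 rows):
teams.code | teams.dept
Z3 | eng
Z1 | eng
X1 | eng

== RESULT ==
teams.code | teams.dept
Z3 | eng
Z1 | eng
X1 | eng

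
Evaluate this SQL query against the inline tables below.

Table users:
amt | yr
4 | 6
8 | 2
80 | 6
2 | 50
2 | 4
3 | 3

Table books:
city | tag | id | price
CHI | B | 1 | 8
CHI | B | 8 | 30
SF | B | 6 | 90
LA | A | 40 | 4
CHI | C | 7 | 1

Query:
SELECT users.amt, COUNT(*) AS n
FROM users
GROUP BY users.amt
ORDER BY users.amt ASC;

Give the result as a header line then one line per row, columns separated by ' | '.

After GROUP BY (5 rows):
users.amt | n
4 | 1
8 | 1
80 | 1
2 | 2
3 | 1
After ORDER BY (5 rows):
users.amt | n
2 | 2
3 | 1
4 | 1
8 | 1
80 | 1

== RESULT ==
users.amt | n
2 | 2
3 | 1
4 | 1
8 | 1
80 | 1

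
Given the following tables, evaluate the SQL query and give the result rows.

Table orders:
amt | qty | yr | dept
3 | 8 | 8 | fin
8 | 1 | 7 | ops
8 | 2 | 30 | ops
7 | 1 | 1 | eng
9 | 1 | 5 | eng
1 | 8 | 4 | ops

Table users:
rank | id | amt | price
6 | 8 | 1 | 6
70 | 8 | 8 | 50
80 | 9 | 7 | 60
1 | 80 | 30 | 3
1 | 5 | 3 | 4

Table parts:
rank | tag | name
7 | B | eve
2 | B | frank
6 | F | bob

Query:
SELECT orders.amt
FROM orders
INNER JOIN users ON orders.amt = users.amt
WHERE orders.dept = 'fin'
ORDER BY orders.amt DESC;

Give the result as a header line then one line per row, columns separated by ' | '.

After JOIN users (5 rows):
orders.amt | orders.qty | orders.yr | orders.dept | users.rank | users.id | users.amt | users.price
3 | 8 | 8 | fin | 1 | 5 | 3 | 4
8 | 1 | 7 | ops | 70 | 8 | 8 | 50
8 | 2 | 30 | ops | 70 | 8 | 8 | 50
7 | 1 | 1 | eng | 80 | 9 | 7 | 60
1 | 8 | 4 | ops | 6 | 8 | 1 | 6
After WHERE (1 rows):
orders.amt | orders.qty | orders.yr | orders.dept | users.rank | users.id | users.amt | users.price
3 | 8 | 8 | fin | 1 | 5 | 3 | 4
After SELECT (1 rows):
orders.amt
3
After ORDER BY (1 rows):
orders.amt
3

== RESULT ==
orders.amt
3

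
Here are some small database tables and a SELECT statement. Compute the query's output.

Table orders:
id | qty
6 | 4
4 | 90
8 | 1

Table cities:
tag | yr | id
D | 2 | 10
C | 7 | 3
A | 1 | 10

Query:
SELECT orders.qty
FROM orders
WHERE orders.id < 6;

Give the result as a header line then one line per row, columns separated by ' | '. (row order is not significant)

== RESULT ==
orders.qty
90

Derivation:
After WHERE (1 rows):
orders.id | orders.qty
4 | 90
After SELECT (1 rows):
orders.qty
90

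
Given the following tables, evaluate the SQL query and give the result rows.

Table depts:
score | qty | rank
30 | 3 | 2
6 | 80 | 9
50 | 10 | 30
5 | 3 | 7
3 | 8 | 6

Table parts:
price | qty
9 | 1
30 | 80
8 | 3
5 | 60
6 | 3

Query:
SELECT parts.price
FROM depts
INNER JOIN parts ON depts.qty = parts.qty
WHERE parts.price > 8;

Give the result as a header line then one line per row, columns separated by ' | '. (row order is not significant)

After JOIN parts (5 rows):
depts.score | depts.qty | depts.rank | parts.price | parts.qty
30 | 3 | 2 | 8 | 3
30 | 3 | 2 | 6 | 3
6 | 80 | 9 | 30 | 80
5 | 3 | 7 | 8 | 3
5 | 3 | 7 | 6 | 3
After WHERE (1 rows):
depts.score | depts.qty | depts.rank | parts.price | parts.qty
6 | 80 | 9 | 30 | 80
After SELECT (1 rows):
parts.price
30

== RESULT ==
parts.price
30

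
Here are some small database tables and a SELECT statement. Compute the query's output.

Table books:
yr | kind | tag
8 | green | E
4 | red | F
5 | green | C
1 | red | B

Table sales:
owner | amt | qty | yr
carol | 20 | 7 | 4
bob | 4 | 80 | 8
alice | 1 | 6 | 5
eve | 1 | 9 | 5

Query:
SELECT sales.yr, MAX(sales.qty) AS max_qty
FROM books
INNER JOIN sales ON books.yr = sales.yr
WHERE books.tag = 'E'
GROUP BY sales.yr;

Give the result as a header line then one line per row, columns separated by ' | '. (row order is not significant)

After JOIN sales (4 rows):
books.yr | books.kind | books.tag | sales.owner | sales.amt | sales.qty | sales.yr
8 | green | E | bob | 4 | 80 | 8
4 | red | F | carol | 20 | 7 | 4
5 | green | C | alice | 1 | 6 | 5
5 | green | C | eve | 1 | 9 | 5
After WHERE (1 rows):
books.yr | books.kind | books.tag | sales.owner | sales.amt | sales.qty | sales.yr
8 | green | E | bob | 4 | 80 | 8
After GROUP BY (1 rows):
sales.yr | max_qty
8 | 80

== RESULT ==
sales.yr | max_qty
8 | 80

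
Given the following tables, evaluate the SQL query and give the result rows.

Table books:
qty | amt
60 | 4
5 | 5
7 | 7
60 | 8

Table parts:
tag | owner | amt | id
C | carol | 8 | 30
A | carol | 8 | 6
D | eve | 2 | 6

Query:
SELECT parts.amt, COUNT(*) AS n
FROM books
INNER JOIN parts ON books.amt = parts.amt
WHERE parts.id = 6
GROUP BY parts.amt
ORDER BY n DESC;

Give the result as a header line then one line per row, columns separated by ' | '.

== RESULT ==
parts.amt | n
8 | 1

Derivation:
After JOIN parts (2 rows):
books.qty | books.amt | parts.tag | parts.owner | parts.amt | parts.id
60 | 8 | C | carol | 8 | 30
60 | 8 | A | carol | 8 | 6
After WHERE (1 rows):
books.qty | books.amt | parts.tag | parts.owner | parts.amt | parts.id
60 | 8 | A | carol | 8 | 6
After GROUP BY (1 rows):
parts.amt | n
8 | 1
After ORDER BY (1 rows):
parts.amt | n
8 | 1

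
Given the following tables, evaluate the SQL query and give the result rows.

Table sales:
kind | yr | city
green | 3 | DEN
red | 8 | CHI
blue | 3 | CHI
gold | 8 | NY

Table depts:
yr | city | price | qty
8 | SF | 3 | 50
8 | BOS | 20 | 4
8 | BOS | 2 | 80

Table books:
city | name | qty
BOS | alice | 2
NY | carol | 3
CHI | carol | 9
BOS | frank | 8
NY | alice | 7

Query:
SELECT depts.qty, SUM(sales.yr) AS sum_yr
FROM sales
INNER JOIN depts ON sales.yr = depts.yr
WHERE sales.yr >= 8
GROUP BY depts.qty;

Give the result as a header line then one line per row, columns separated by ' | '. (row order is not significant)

After JOIN depts (6 rows):
sales.kind | sales.yr | sales.city | depts.yr | depts.city | depts.price | depts.qty
red | 8 | CHI | 8 | SF | 3 | 50
red | 8 | CHI | 8 | BOS | 20 | 4
red | 8 | CHI | 8 | BOS | 2 | 80
gold | 8 | NY | 8 | SF | 3 | 50
gold | 8 | NY | 8 | BOS | 20 | 4
gold | 8 | NY | 8 | BOS | 2 | 80
After WHERE (6 rows):
sales.kind | sales.yr | sales.city | depts.yr | depts.city | depts.price | depts.qty
red | 8 | CHI | 8 | SF | 3 | 50
red | 8 | CHI | 8 | BOS | 20 | 4
red | 8 | CHI | 8 | BOS | 2 | 80
gold | 8 | NY | 8 | SF | 3 | 50
gold | 8 | NY | 8 | BOS | 20 | 4
gold | 8 | NY | 8 | BOS | 2 | 80
After GROUP BY (3 rows):
depts.qty | sum_yr
50 | 16
4 | 16
80 | 16

== RESULT ==
depts.qty | sum_yr
50 | 16
4 | 16
80 | 16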